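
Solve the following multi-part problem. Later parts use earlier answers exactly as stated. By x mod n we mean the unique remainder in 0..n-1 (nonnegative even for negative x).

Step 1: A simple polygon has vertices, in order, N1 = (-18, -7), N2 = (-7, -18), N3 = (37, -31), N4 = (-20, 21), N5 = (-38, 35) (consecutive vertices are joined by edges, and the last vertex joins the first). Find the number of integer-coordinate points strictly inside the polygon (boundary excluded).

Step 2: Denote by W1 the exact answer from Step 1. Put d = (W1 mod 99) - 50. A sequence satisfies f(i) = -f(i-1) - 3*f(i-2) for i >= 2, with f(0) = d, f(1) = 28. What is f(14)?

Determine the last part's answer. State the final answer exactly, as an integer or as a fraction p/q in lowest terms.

Step 1: cross terms: (-18*-18 - -7*-7)=275, (-7*-31 - 37*-18)=883, (37*21 - -20*-31)=157, (-20*35 - -38*21)=98, (-38*-7 - -18*35)=896; twice the area = |2309| = 2309; area = 2309/2; boundary points = 11 + 1 + 1 + 2 + 2 = 17; strictly interior points = area - boundary/2 + 1 = 1147; answer 1147
Step 2: W1 = 1147; d = 8; f(2) = -1*(28) - 3*(8) = -52; iterating: f(2)=-52, f(3)=-32, f(4)=188, f(5)=-92, f(6)=-472, f(7)=748, f(8)=668, f(9)=-2912, f(10)=908, f(11)=7828, f(12)=-10552, f(13)=-12932, f(14)=44588; answer 44588

44588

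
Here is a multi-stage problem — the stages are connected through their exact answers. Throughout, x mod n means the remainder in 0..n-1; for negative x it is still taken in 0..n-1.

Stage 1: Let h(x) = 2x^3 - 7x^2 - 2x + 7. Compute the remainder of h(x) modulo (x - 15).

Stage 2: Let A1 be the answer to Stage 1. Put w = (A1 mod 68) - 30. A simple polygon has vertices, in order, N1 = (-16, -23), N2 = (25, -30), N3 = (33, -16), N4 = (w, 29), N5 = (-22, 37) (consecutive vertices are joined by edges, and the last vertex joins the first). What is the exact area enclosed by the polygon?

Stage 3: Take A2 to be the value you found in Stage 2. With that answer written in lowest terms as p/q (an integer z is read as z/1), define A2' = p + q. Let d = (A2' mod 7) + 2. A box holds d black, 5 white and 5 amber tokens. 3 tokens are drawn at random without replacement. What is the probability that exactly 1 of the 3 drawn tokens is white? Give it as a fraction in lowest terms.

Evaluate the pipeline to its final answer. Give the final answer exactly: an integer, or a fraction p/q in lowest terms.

45/91

Stage 1: remainder = value at the root: 2*(15)^3 - 7*(15)^2 - 2*(15)^1 + 7 = (6750) + (-1575) + (-30) + (7) = 5152; answer 5152
Stage 2: A1 = 5152; w = 22; cross terms: (-16*-30 - 25*-23)=1055, (25*-16 - 33*-30)=590, (33*29 - 22*-16)=1309, (22*37 - -22*29)=1452, (-22*-23 - -16*37)=1098; twice the area = |5504| = 5504; area = 2752; answer 2752
Stage 3: A2 = 2752; threaded value p + q = 2753; d = 4; total draws C(14,3) = 364; favorable C(5,1)*C(9,2) = 180; P = 45/91; answer 45/91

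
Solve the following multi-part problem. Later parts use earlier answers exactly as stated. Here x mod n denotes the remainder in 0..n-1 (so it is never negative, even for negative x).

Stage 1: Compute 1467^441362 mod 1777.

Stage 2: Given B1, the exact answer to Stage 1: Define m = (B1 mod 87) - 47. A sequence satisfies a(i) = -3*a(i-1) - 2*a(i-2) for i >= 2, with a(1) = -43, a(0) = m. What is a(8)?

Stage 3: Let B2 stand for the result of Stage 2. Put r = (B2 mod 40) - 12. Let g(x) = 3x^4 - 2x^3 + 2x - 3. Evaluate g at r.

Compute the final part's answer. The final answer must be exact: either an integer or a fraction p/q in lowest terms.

Stage 1: squarings mod 1777: 1467^1=1467, 1467^2=142, 1467^4=617, 1467^8=411, 1467^16=106, 1467^32=574, 1467^64=731, 1467^128=1261, 1467^256=1483, 1467^512=1140, 1467^1024=613, 1467^2048=822, 1467^4096=424, 1467^8192=299, 1467^16384=551, 1467^32768=1511, 1467^65536=1453, 1467^131072=133, 1467^262144=1696; 1467^441362 = 1467^2 * 1467^16 * 1467^1024 * 1467^2048 * 1467^4096 * 1467^8192 * 1467^32768 * 1467^131072 * 1467^262144 = 1142 (mod 1777); answer 1142
Stage 2: B1 = 1142; m = -36; a(2) = -3*(-43) - 2*(-36) = 201; iterating: a(2)=201, a(3)=-517, a(4)=1149, a(5)=-2413, a(6)=4941, a(7)=-9997, a(8)=20109; answer 20109
Stage 3: B2 = 20109; r = 17; 3*(17)^4 - 2*(17)^3 + 2*(17)^1 - 3 = (250563) + (-9826) + (34) + (-3) = 240768; answer 240768

240768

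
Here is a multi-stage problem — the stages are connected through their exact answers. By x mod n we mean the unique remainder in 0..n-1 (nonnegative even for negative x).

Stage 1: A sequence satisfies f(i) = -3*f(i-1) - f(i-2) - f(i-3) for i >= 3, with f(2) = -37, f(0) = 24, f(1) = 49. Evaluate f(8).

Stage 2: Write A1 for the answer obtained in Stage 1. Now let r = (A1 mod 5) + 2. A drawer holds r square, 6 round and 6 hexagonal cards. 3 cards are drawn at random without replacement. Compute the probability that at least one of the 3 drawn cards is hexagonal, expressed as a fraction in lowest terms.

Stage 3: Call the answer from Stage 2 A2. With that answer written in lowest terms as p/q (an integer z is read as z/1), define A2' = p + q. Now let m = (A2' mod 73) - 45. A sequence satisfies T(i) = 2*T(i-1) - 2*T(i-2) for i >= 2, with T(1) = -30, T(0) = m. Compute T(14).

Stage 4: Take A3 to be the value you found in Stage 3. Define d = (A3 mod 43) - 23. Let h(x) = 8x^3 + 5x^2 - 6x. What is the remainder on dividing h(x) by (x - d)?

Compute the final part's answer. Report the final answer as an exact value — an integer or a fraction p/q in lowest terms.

Stage 1: f(3) = -3*(-37) - 1*(49) - 1*(24) = 38; iterating: f(3)=38, f(4)=-126, f(5)=377, f(6)=-1043, f(7)=2878, f(8)=-7968; answer -7968
Stage 2: A1 = -7968; r = 4; total draws C(16,3) = 560; complement C(10,3) = 120; favorable 560 - 120 = 440; P = 11/14; answer 11/14
Stage 3: A2 = 11/14; threaded value p + q = 25; m = -20; T(2) = 2*(-30) - 2*(-20) = -20; iterating: T(2)=-20, T(3)=20, T(4)=80, T(5)=120, T(6)=80, T(7)=-80, T(8)=-320, T(9)=-480, T(10)=-320, T(11)=320, T(12)=1280, T(13)=1920, T(14)=1280; answer 1280
Stage 4: A3 = 1280; d = 10; remainder = value at the root: 8*(10)^3 + 5*(10)^2 - 6*(10)^1 = (8000) + (500) + (-60) = 8440; answer 8440

8440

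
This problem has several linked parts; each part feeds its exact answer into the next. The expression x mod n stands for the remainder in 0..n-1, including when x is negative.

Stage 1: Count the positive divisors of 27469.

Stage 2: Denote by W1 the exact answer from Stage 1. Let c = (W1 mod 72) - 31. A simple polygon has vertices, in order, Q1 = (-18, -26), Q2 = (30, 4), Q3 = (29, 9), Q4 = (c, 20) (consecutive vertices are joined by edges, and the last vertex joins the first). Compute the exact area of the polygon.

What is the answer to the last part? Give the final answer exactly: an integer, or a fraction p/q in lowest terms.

Stage 1: 27469 = 13 * 2113; number of divisors = (1+1) * (1+1) = 4; answer 4
Stage 2: W1 = 4; c = -27; cross terms: (-18*4 - 30*-26)=708, (30*9 - 29*4)=154, (29*20 - -27*9)=823, (-27*-26 - -18*20)=1062; twice the area = |2747| = 2747; area = 2747/2; answer 2747/2

2747/2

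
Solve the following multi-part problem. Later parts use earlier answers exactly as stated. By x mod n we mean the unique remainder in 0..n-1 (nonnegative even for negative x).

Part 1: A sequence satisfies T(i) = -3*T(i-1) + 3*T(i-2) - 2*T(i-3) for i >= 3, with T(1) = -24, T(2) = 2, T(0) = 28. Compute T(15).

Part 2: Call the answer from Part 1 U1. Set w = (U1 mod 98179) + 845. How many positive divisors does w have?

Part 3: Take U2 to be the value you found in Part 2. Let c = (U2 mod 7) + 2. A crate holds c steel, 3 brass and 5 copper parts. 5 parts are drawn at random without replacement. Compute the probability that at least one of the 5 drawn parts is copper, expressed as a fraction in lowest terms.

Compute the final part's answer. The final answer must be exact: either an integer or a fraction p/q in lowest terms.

Part 1: T(3) = -3*(2) + 3*(-24) - 2*(28) = -134; iterating: T(3)=-134, T(4)=456, T(5)=-1774, T(6)=6958, T(7)=-27108, T(8)=105746, T(9)=-412478, T(10)=1608888, T(11)=-6275590, T(12)=24478390, T(13)=-95479716, T(14)=372425498, T(15)=-1452672422; answer -1452672422
Part 2: U1 = -1452672422; w = 83086; 83086 = 2 * 41543; number of divisors = (1+1) * (1+1) = 4; answer 4
Part 3: U2 = 4; c = 6; total draws C(14,5) = 2002; complement C(9,5) = 126; favorable 2002 - 126 = 1876; P = 134/143; answer 134/143

134/143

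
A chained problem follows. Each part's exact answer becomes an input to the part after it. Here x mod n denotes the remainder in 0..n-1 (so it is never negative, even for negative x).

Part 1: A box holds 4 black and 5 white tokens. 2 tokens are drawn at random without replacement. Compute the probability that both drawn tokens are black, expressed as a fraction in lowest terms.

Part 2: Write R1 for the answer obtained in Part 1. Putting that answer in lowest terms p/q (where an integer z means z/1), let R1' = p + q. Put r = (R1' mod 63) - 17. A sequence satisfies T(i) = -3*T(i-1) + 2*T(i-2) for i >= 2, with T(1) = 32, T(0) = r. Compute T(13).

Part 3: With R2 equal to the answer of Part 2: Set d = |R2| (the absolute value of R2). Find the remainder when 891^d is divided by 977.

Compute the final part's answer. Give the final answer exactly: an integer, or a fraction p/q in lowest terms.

678

Part 1: total draws C(9,2) = 36; favorable C(4,2) = 6; P = 1/6; answer 1/6
Part 2: R1 = 1/6; threaded value p + q = 7; r = -10; T(2) = -3*(32) + 2*(-10) = -116; iterating: T(2)=-116, T(3)=412, T(4)=-1468, T(5)=5228, T(6)=-18620, T(7)=66316, T(8)=-236188, T(9)=841196, T(10)=-2995964, T(11)=10670284, T(12)=-38002780, T(13)=135348908; answer 135348908
Part 3: R2 = 135348908; d = 135348908; squarings mod 977: 891^1=891, 891^2=557, 891^4=540, 891^8=454, 891^16=946, 891^32=961, 891^64=256, 891^128=77, 891^256=67, 891^512=581, 891^1024=496, 891^2048=789, 891^4096=172, 891^8192=274, 891^16384=824, 891^32768=938, 891^65536=544, 891^131072=882, 891^262144=232, 891^524288=89, 891^1048576=105, 891^2097152=278, 891^4194304=101, 891^8388608=431, 891^16777216=131, 891^33554432=552, 891^67108864=857, 891^134217728=722; 891^135348908 = 891^4 * 891^8 * 891^32 * 891^128 * 891^512 * 891^16384 * 891^65536 * 891^1048576 * 891^134217728 = 678 (mod 977); answer 678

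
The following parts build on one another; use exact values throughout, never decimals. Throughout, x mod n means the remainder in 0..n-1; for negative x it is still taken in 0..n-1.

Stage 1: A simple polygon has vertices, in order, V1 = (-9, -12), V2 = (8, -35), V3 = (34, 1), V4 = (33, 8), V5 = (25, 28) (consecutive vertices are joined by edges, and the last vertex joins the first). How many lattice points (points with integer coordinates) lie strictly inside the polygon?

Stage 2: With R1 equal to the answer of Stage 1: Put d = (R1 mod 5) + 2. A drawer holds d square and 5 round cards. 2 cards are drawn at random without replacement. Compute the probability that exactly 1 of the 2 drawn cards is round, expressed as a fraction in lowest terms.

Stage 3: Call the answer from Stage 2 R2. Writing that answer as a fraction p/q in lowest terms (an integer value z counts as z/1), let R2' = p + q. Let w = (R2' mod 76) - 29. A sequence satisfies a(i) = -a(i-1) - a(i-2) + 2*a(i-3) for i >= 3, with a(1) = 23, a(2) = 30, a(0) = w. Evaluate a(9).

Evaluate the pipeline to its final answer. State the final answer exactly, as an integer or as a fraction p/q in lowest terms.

-1015

Stage 1: cross terms: (-9*-35 - 8*-12)=411, (8*1 - 34*-35)=1198, (34*8 - 33*1)=239, (33*28 - 25*8)=724, (25*-12 - -9*28)=-48; twice the area = |2524| = 2524; area = 1262; boundary points = 1 + 2 + 1 + 4 + 2 = 10; strictly interior points = area - boundary/2 + 1 = 1258; answer 1258
Stage 2: R1 = 1258; d = 5; total draws C(10,2) = 45; favorable C(5,1)*C(5,1) = 25; P = 5/9; answer 5/9
Stage 3: R2 = 5/9; threaded value p + q = 14; w = -15; a(3) = -1*(30) - 1*(23) + 2*(-15) = -83; iterating: a(3)=-83, a(4)=99, a(5)=44, a(6)=-309, a(7)=463, a(8)=-66, a(9)=-1015; answer -1015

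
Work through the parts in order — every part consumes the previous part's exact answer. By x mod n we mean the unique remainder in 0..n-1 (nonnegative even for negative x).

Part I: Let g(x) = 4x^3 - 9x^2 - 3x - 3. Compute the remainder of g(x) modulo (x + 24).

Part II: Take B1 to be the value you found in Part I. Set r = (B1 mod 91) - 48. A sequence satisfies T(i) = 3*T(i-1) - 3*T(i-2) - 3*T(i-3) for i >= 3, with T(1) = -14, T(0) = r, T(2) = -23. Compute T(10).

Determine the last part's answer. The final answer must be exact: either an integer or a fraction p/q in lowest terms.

-49599

Part I: remainder = value at the root: 4*(-24)^3 - 9*(-24)^2 - 3*(-24)^1 - 3 = (-55296) + (-5184) + (72) + (-3) = -60411; answer -60411
Part II: B1 = -60411; r = -35; T(3) = 3*(-23) - 3*(-14) - 3*(-35) = 78; iterating: T(3)=78, T(4)=345, T(5)=870, T(6)=1341, T(7)=378, T(8)=-5499, T(9)=-21654, T(10)=-49599; answer -49599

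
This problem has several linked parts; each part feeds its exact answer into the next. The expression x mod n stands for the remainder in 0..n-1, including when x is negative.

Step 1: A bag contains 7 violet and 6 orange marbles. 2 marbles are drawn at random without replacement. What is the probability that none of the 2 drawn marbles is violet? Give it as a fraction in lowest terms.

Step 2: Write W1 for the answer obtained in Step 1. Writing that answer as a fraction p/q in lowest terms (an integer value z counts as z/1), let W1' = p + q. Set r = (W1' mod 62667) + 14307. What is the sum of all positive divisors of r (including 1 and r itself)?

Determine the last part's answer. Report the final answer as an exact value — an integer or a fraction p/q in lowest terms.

22032

Step 1: total draws C(13,2) = 78; favorable C(6,2) = 15; P = 5/26; answer 5/26
Step 2: W1 = 5/26; threaded value p + q = 31; r = 14338; 14338 = 2 * 67 * 107; sigma = (1 + 2) * (1 + 67) * (1 + 107) = 3 * 68 * 108 = 22032; answer 22032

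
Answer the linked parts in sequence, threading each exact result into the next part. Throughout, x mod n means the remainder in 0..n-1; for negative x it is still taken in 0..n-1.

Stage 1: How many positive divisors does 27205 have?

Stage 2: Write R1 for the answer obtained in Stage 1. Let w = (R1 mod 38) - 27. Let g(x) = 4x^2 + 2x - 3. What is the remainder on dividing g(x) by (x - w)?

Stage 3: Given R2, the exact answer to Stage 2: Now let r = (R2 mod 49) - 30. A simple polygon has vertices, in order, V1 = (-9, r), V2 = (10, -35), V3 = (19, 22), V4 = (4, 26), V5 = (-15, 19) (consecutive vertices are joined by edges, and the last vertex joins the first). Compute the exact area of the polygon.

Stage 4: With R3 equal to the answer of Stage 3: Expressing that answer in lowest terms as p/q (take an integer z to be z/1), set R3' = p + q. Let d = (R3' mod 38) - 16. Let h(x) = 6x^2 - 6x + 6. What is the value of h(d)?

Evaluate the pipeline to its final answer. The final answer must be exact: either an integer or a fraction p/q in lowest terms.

Stage 1: 27205 = 5 * 5441; number of divisors = (1+1) * (1+1) = 4; answer 4
Stage 2: R1 = 4; w = -23; remainder = value at the root: 4*(-23)^2 + 2*(-23)^1 - 3 = (2116) + (-46) + (-3) = 2067; answer 2067
Stage 3: R2 = 2067; r = -21; cross terms: (-9*-35 - 10*-21)=525, (10*22 - 19*-35)=885, (19*26 - 4*22)=406, (4*19 - -15*26)=466, (-15*-21 - -9*19)=486; twice the area = |2768| = 2768; area = 1384; answer 1384
Stage 4: R3 = 1384; threaded value p + q = 1385; d = 1; 6*(1)^2 - 6*(1)^1 + 6 = (6) + (-6) + (6) = 6; answer 6

6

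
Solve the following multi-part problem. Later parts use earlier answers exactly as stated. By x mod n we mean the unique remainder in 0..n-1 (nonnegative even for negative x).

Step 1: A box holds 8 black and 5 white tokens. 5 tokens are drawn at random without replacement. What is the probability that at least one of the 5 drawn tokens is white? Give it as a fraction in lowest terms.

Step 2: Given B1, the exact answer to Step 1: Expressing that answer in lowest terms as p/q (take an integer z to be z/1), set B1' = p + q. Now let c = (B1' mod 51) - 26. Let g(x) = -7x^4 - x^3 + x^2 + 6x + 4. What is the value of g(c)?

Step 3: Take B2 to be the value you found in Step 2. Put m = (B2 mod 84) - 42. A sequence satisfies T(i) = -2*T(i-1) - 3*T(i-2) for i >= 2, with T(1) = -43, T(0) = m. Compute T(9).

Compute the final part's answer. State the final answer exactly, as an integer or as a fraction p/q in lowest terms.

Step 1: total draws C(13,5) = 1287; complement C(8,5) = 56; favorable 1287 - 56 = 1231; P = 1231/1287; answer 1231/1287
Step 2: B1 = 1231/1287; threaded value p + q = 2518; c = -7; -7*(-7)^4 - 1*(-7)^3 + 1*(-7)^2 + 6*(-7)^1 + 4 = (-16807) + (343) + (49) + (-42) + (4) = -16453; answer -16453
Step 3: B2 = -16453; m = -31; T(2) = -2*(-43) - 3*(-31) = 179; iterating: T(2)=179, T(3)=-229, T(4)=-79, T(5)=845, T(6)=-1453, T(7)=371, T(8)=3617, T(9)=-8347; answer -8347

-8347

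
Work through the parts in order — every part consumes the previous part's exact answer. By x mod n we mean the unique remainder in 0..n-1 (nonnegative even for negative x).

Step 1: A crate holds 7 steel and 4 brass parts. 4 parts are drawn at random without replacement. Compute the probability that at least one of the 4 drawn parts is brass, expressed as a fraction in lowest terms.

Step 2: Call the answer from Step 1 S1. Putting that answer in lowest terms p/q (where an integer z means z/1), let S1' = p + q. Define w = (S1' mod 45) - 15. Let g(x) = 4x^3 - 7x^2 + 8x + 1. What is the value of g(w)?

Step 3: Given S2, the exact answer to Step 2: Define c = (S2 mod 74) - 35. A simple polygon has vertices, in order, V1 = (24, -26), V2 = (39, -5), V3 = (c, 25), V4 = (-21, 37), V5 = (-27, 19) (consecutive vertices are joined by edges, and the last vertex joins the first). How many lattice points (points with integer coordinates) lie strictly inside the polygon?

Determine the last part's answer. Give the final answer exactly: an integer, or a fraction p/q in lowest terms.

Step 1: total draws C(11,4) = 330; complement C(7,4) = 35; favorable 330 - 35 = 295; P = 59/66; answer 59/66
Step 2: S1 = 59/66; threaded value p + q = 125; w = 20; 4*(20)^3 - 7*(20)^2 + 8*(20)^1 + 1 = (32000) + (-2800) + (160) + (1) = 29361; answer 29361
Step 3: S2 = 29361; c = 22; cross terms: (24*-5 - 39*-26)=894, (39*25 - 22*-5)=1085, (22*37 - -21*25)=1339, (-21*19 - -27*37)=600, (-27*-26 - 24*19)=246; twice the area = |4164| = 4164; area = 2082; boundary points = 3 + 1 + 1 + 6 + 3 = 14; strictly interior points = area - boundary/2 + 1 = 2076; answer 2076

2076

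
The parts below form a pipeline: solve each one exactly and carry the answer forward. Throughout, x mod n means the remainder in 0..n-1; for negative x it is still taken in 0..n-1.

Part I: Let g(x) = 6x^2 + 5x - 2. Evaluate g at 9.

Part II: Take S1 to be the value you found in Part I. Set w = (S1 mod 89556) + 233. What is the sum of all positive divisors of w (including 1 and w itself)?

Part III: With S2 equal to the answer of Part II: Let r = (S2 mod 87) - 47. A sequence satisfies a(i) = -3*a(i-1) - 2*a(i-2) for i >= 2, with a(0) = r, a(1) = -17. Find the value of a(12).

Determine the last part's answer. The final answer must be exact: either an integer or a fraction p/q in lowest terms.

Part I: 6*(9)^2 + 5*(9)^1 - 2 = (486) + (45) + (-2) = 529; answer 529
Part II: S1 = 529; w = 762; 762 = 2 * 3 * 127; sigma = (1 + 2) * (1 + 3) * (1 + 127) = 3 * 4 * 128 = 1536; answer 1536
Part III: S2 = 1536; r = 10; a(2) = -3*(-17) - 2*(10) = 31; iterating: a(2)=31, a(3)=-59, a(4)=115, a(5)=-227, a(6)=451, a(7)=-899, a(8)=1795, a(9)=-3587, a(10)=7171, a(11)=-14339, a(12)=28675; answer 28675

28675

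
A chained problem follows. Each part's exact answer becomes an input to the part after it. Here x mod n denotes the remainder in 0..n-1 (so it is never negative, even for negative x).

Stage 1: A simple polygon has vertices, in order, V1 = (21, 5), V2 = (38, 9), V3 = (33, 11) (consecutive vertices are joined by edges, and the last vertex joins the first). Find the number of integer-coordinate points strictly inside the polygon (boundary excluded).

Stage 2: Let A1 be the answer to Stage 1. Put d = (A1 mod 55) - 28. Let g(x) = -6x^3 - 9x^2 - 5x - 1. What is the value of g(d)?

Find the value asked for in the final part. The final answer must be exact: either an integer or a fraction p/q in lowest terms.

259

Stage 1: cross terms: (21*9 - 38*5)=-1, (38*11 - 33*9)=121, (33*5 - 21*11)=-66; twice the area = |54| = 54; area = 27; boundary points = 1 + 1 + 6 = 8; strictly interior points = area - boundary/2 + 1 = 24; answer 24
Stage 2: A1 = 24; d = -4; -6*(-4)^3 - 9*(-4)^2 - 5*(-4)^1 - 1 = (384) + (-144) + (20) + (-1) = 259; answer 259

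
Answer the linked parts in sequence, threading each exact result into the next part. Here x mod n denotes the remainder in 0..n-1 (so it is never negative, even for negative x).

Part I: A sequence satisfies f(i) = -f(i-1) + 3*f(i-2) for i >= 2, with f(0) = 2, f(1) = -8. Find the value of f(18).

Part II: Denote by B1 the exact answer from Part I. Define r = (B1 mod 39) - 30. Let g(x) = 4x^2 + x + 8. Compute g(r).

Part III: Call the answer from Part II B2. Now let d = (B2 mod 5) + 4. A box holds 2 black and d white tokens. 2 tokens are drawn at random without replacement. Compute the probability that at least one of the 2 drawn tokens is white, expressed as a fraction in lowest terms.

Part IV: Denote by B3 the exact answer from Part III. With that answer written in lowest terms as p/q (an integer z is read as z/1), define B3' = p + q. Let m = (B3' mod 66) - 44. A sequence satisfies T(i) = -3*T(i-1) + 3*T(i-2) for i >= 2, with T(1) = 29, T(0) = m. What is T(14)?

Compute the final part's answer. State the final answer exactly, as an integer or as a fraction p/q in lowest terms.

Part I: f(2) = -1*(-8) + 3*(2) = 14; iterating: f(2)=14, f(3)=-38, f(4)=80, f(5)=-194, f(6)=434, f(7)=-1016, f(8)=2318, f(9)=-5366, f(10)=12320, f(11)=-28418, f(12)=65378, f(13)=-150632, f(14)=346766, f(15)=-798662, f(16)=1838960, f(17)=-4234946, f(18)=9751826; answer 9751826
Part II: B1 = 9751826; r = 2; 4*(2)^2 + 1*(2)^1 + 8 = (16) + (2) + (8) = 26; answer 26
Part III: B2 = 26; d = 5; total draws C(7,2) = 21; complement C(2,2) = 1; favorable 21 - 1 = 20; P = 20/21; answer 20/21
Part IV: B3 = 20/21; threaded value p + q = 41; m = -3; T(2) = -3*(29) + 3*(-3) = -96; iterating: T(2)=-96, T(3)=375, T(4)=-1413, T(5)=5364, T(6)=-20331, T(7)=77085, T(8)=-292248, T(9)=1107999, T(10)=-4200741, T(11)=15926220, T(12)=-60380883, T(13)=228921309, T(14)=-867906576; answer -867906576

-867906576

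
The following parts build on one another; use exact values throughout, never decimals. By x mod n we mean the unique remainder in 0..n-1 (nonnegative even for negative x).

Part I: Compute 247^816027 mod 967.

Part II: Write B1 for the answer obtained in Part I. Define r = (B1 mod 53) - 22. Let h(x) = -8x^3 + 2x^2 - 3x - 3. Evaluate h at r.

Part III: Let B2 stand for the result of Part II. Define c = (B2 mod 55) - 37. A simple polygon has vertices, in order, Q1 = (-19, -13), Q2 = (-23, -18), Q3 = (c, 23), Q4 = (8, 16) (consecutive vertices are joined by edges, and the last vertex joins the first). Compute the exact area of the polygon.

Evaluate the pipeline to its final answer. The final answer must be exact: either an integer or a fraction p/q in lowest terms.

303

Part I: squarings mod 967: 247^1=247, 247^2=88, 247^4=8, 247^8=64, 247^16=228, 247^32=733, 247^64=604, 247^128=257, 247^256=293, 247^512=753, 247^1024=347, 247^2048=501, 247^4096=548, 247^8192=534, 247^16384=858, 247^32768=277, 247^65536=336, 247^131072=724, 247^262144=62, 247^524288=943; 247^816027 = 247^1 * 247^2 * 247^8 * 247^16 * 247^128 * 247^256 * 247^512 * 247^4096 * 247^8192 * 247^16384 * 247^262144 * 247^524288 = 260 (mod 967); answer 260
Part II: B1 = 260; r = 26; -8*(26)^3 + 2*(26)^2 - 3*(26)^1 - 3 = (-140608) + (1352) + (-78) + (-3) = -139337; answer -139337
Part III: B2 = -139337; c = -4; cross terms: (-19*-18 - -23*-13)=43, (-23*23 - -4*-18)=-601, (-4*16 - 8*23)=-248, (8*-13 - -19*16)=200; twice the area = |-606| = 606; area = 303; answer 303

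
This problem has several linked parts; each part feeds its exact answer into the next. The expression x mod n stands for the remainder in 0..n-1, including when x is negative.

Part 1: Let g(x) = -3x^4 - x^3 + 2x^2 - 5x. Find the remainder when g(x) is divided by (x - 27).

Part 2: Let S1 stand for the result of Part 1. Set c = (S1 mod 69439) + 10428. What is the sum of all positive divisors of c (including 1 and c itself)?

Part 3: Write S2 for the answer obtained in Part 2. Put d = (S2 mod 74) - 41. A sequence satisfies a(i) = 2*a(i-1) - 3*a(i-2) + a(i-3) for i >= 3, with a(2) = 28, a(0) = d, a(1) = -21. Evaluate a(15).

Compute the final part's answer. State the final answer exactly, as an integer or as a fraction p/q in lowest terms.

Part 1: remainder = value at the root: -3*(27)^4 - 1*(27)^3 + 2*(27)^2 - 5*(27)^1 = (-1594323) + (-19683) + (1458) + (-135) = -1612683; answer -1612683
Part 2: S1 = -1612683; c = 64281; 64281 = 3 * 7 * 3061; sigma = (1 + 3) * (1 + 7) * (1 + 3061) = 4 * 8 * 3062 = 97984; answer 97984
Part 3: S2 = 97984; d = -33; a(3) = 2*(28) - 3*(-21) + 1*(-33) = 86; iterating: a(3)=86, a(4)=67, a(5)=-96, a(6)=-307, a(7)=-259, a(8)=307, a(9)=1084, a(10)=988, a(11)=-969, a(12)=-3818, a(13)=-3741, a(14)=3003, a(15)=13411; answer 13411

13411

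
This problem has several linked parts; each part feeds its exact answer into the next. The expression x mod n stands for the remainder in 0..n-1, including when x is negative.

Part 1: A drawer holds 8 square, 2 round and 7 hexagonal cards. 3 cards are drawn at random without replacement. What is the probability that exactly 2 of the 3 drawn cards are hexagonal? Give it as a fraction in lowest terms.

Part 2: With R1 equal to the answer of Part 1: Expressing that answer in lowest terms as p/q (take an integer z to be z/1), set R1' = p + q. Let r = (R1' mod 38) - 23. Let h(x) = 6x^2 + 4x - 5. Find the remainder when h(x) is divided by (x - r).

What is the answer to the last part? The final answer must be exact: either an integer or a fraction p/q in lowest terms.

555

Part 1: total draws C(17,3) = 680; favorable C(7,2)*C(10,1) = 210; P = 21/68; answer 21/68
Part 2: R1 = 21/68; threaded value p + q = 89; r = -10; remainder = value at the root: 6*(-10)^2 + 4*(-10)^1 - 5 = (600) + (-40) + (-5) = 555; answer 555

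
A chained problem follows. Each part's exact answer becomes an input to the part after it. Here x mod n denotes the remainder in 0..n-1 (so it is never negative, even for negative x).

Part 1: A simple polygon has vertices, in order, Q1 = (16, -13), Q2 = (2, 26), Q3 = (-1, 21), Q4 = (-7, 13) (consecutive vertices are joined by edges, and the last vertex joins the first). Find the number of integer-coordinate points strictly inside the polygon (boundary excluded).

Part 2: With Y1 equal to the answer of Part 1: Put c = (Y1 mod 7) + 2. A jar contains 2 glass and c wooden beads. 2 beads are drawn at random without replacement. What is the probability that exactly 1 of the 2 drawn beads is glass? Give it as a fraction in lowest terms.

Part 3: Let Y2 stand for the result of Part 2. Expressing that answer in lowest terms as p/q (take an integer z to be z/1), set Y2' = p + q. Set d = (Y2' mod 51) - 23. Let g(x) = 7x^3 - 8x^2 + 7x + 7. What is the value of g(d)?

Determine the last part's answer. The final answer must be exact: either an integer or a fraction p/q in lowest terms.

3135

Part 1: cross terms: (16*26 - 2*-13)=442, (2*21 - -1*26)=68, (-1*13 - -7*21)=134, (-7*-13 - 16*13)=-117; twice the area = |527| = 527; area = 527/2; boundary points = 1 + 1 + 2 + 1 = 5; strictly interior points = area - boundary/2 + 1 = 262; answer 262
Part 2: Y1 = 262; c = 5; total draws C(7,2) = 21; favorable C(2,1)*C(5,1) = 10; P = 10/21; answer 10/21
Part 3: Y2 = 10/21; threaded value p + q = 31; d = 8; 7*(8)^3 - 8*(8)^2 + 7*(8)^1 + 7 = (3584) + (-512) + (56) + (7) = 3135; answer 3135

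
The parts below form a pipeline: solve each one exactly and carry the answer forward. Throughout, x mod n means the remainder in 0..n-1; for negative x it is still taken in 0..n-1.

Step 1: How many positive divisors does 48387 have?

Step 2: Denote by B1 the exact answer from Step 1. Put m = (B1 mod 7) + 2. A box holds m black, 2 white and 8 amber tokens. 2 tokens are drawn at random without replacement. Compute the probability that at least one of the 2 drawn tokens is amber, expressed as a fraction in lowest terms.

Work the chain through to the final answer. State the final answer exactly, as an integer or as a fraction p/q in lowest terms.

12/17

Step 1: 48387 = 3 * 127^2; number of divisors = (1+1) * (2+1) = 6; answer 6
Step 2: B1 = 6; m = 8; total draws C(18,2) = 153; complement C(10,2) = 45; favorable 153 - 45 = 108; P = 12/17; answer 12/17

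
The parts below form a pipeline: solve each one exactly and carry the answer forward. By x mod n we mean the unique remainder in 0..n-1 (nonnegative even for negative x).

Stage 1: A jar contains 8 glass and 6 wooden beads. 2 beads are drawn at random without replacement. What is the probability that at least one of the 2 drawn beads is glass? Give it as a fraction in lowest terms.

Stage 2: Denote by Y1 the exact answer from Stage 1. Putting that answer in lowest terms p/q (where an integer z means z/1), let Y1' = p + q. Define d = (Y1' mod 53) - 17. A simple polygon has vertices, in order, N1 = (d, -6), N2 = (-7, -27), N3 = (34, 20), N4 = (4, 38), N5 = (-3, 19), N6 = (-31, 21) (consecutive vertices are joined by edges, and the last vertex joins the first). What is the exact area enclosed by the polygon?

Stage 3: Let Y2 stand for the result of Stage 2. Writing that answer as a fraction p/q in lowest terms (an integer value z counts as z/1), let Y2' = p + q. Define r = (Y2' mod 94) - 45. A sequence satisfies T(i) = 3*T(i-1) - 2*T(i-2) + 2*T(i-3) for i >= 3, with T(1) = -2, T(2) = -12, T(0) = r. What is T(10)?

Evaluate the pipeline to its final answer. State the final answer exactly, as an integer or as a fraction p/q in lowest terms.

Stage 1: total draws C(14,2) = 91; complement C(6,2) = 15; favorable 91 - 15 = 76; P = 76/91; answer 76/91
Stage 2: Y1 = 76/91; threaded value p + q = 167; d = -9; cross terms: (-9*-27 - -7*-6)=201, (-7*20 - 34*-27)=778, (34*38 - 4*20)=1212, (4*19 - -3*38)=190, (-3*21 - -31*19)=526, (-31*-6 - -9*21)=375; twice the area = |3282| = 3282; area = 1641; answer 1641
Stage 3: Y2 = 1641; threaded value p + q = 1642; r = -1; T(3) = 3*(-12) - 2*(-2) + 2*(-1) = -34; iterating: T(3)=-34, T(4)=-82, T(5)=-202, T(6)=-510, T(7)=-1290, T(8)=-3254, T(9)=-8202, T(10)=-20678; answer -20678

-20678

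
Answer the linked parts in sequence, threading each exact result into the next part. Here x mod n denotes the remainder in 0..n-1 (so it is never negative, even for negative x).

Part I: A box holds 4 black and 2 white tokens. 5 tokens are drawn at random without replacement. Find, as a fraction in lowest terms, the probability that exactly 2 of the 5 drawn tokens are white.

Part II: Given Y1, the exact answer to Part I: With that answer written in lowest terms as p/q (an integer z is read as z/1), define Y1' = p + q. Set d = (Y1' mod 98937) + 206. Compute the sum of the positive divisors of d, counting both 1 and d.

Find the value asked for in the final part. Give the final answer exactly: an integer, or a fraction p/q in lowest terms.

Part I: total draws C(6,5) = 6; favorable C(2,2)*C(4,3) = 4; P = 2/3; answer 2/3
Part II: Y1 = 2/3; threaded value p + q = 5; d = 211; 211 is prime, so its only divisors are 1 and 211; sigma = 1 + 211 = 212; answer 212

212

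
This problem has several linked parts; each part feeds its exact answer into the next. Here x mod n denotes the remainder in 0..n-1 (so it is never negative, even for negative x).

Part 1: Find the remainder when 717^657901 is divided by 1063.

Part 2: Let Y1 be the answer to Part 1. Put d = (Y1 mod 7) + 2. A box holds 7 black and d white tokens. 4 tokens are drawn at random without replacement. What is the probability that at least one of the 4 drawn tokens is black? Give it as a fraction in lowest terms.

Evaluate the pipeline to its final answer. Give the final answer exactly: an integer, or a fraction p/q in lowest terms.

138/143

Part 1: squarings mod 1063: 717^1=717, 717^2=660, 717^4=833, 717^8=813, 717^16=846, 717^32=317, 717^64=567, 717^128=463, 717^256=706, 717^512=952, 717^1024=628, 717^2048=11, 717^4096=121, 717^8192=822, 717^16384=679, 717^32768=762, 717^65536=246, 717^131072=988, 717^262144=310, 717^524288=430; 717^657901 = 717^1 * 717^4 * 717^8 * 717^32 * 717^64 * 717^128 * 717^256 * 717^2048 * 717^131072 * 717^524288 = 523 (mod 1063); answer 523
Part 2: Y1 = 523; d = 7; total draws C(14,4) = 1001; complement C(7,4) = 35; favorable 1001 - 35 = 966; P = 138/143; answer 138/143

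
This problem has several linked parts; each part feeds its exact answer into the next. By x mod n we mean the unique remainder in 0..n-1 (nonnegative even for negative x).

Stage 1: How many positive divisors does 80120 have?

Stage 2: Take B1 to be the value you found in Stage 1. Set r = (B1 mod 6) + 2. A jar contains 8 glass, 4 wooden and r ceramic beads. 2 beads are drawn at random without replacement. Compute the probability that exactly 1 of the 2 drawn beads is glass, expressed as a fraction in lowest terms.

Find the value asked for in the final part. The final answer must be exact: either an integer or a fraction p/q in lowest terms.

Stage 1: 80120 = 2^3 * 5 * 2003; number of divisors = (3+1) * (1+1) * (1+1) = 16; answer 16
Stage 2: B1 = 16; r = 6; total draws C(18,2) = 153; favorable C(8,1)*C(10,1) = 80; P = 80/153; answer 80/153

80/153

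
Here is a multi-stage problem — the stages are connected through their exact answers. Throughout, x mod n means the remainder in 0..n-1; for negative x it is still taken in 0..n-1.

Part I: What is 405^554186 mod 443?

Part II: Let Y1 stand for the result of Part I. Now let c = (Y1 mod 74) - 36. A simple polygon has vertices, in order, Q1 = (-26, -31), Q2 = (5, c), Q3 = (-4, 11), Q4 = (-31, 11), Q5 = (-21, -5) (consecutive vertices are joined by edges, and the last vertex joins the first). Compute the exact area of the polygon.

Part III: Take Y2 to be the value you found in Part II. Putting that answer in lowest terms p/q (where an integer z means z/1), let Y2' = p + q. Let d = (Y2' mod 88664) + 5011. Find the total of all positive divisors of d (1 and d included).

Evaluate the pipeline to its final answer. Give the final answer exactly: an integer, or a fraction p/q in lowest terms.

Part I: squarings mod 443: 405^1=405, 405^2=115, 405^4=378, 405^8=238, 405^16=383, 405^32=56, 405^64=35, 405^128=339, 405^256=184, 405^512=188, 405^1024=347, 405^2048=356, 405^4096=38, 405^8192=115, 405^16384=378, 405^32768=238, 405^65536=383, 405^131072=56, 405^262144=35, 405^524288=339; 405^554186 = 405^2 * 405^8 * 405^64 * 405^128 * 405^1024 * 405^4096 * 405^8192 * 405^16384 * 405^524288 = 184 (mod 443); answer 184
Part II: Y1 = 184; c = 0; cross terms: (-26*0 - 5*-31)=155, (5*11 - -4*0)=55, (-4*11 - -31*11)=297, (-31*-5 - -21*11)=386, (-21*-31 - -26*-5)=521; twice the area = |1414| = 1414; area = 707; answer 707
Part III: Y2 = 707; threaded value p + q = 708; d = 5719; 5719 = 7 * 19 * 43; sigma = (1 + 7) * (1 + 19) * (1 + 43) = 8 * 20 * 44 = 7040; answer 7040

7040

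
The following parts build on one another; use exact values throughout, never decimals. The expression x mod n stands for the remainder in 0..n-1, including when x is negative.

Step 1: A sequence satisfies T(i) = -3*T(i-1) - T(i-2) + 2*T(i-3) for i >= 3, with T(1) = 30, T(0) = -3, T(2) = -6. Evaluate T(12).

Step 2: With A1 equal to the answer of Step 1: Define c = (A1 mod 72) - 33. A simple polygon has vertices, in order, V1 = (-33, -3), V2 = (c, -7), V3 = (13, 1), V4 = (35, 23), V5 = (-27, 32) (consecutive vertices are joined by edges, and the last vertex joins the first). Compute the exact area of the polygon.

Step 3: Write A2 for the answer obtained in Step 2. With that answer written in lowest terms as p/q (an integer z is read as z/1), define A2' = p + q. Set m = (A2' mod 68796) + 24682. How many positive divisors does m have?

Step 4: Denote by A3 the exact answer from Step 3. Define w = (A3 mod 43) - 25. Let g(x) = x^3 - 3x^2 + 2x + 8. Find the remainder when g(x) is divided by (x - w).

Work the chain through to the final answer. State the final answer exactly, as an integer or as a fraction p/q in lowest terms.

Step 1: T(3) = -3*(-6) - 1*(30) + 2*(-3) = -18; iterating: T(3)=-18, T(4)=120, T(5)=-354, T(6)=906, T(7)=-2124, T(8)=4758, T(9)=-10338, T(10)=22008, T(11)=-46170, T(12)=95826; answer 95826
Step 2: A1 = 95826; c = 33; cross terms: (-33*-7 - 33*-3)=330, (33*1 - 13*-7)=124, (13*23 - 35*1)=264, (35*32 - -27*23)=1741, (-27*-3 - -33*32)=1137; twice the area = |3596| = 3596; area = 1798; answer 1798
Step 3: A2 = 1798; threaded value p + q = 1799; m = 26481; 26481 = 3 * 7 * 13 * 97; number of divisors = (1+1) * (1+1) * (1+1) * (1+1) = 16; answer 16
Step 4: A3 = 16; w = -9; remainder = value at the root: 1*(-9)^3 - 3*(-9)^2 + 2*(-9)^1 + 8 = (-729) + (-243) + (-18) + (8) = -982; answer -982

-982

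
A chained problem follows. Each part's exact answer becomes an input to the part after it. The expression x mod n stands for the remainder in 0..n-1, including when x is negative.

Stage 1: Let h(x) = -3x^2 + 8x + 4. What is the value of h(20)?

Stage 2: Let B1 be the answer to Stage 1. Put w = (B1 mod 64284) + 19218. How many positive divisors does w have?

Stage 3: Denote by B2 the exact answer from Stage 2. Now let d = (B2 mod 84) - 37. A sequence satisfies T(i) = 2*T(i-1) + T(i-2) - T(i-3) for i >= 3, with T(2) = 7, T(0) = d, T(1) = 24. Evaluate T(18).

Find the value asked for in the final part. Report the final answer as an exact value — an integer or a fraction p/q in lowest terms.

Stage 1: -3*(20)^2 + 8*(20)^1 + 4 = (-1200) + (160) + (4) = -1036; answer -1036
Stage 2: B1 = -1036; w = 82466; 82466 = 2 * 41233; number of divisors = (1+1) * (1+1) = 4; answer 4
Stage 3: B2 = 4; d = -33; T(3) = 2*(7) + 1*(24) - 1*(-33) = 71; iterating: T(3)=71, T(4)=125, T(5)=314, T(6)=682, T(7)=1553, T(8)=3474, T(9)=7819, T(10)=17559, T(11)=39463, T(12)=88666, T(13)=199236, T(14)=447675, T(15)=1005920, T(16)=2260279, T(17)=5078803, T(18)=11411965; answer 11411965

11411965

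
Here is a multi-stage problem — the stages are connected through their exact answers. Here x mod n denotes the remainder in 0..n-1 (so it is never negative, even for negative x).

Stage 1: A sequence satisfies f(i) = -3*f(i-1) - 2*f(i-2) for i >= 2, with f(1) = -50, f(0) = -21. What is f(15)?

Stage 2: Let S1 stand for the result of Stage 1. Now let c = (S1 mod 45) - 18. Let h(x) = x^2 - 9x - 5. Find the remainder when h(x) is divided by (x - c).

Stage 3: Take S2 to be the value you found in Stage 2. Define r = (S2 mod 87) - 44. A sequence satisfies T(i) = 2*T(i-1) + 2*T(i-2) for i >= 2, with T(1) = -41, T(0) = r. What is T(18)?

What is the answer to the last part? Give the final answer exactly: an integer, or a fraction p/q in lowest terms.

Stage 1: f(2) = -3*(-50) - 2*(-21) = 192; iterating: f(2)=192, f(3)=-476, f(4)=1044, f(5)=-2180, f(6)=4452, f(7)=-8996, f(8)=18084, f(9)=-36260, f(10)=72612, f(11)=-145316, f(12)=290724, f(13)=-581540, f(14)=1163172, f(15)=-2326436; answer -2326436
Stage 2: S1 = -2326436; c = 1; remainder = value at the root: 1*(1)^2 - 9*(1)^1 - 5 = (1) + (-9) + (-5) = -13; answer -13
Stage 3: S2 = -13; r = 30; T(2) = 2*(-41) + 2*(30) = -22; iterating: T(2)=-22, T(3)=-126, T(4)=-296, T(5)=-844, T(6)=-2280, T(7)=-6248, T(8)=-17056, T(9)=-46608, T(10)=-127328, T(11)=-347872, T(12)=-950400, T(13)=-2596544, T(14)=-7093888, T(15)=-19380864, T(16)=-52949504, T(17)=-144660736, T(18)=-395220480; answer -395220480

-395220480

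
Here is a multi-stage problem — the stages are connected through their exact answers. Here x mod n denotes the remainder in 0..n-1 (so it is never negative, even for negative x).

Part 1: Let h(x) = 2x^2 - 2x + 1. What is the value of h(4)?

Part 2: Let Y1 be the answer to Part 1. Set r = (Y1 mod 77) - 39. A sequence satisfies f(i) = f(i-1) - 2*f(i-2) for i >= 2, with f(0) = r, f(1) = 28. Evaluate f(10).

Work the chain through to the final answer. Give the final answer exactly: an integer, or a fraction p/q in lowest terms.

Part 1: 2*(4)^2 - 2*(4)^1 + 1 = (32) + (-8) + (1) = 25; answer 25
Part 2: Y1 = 25; r = -14; f(2) = 1*(28) - 2*(-14) = 56; iterating: f(2)=56, f(3)=0, f(4)=-112, f(5)=-112, f(6)=112, f(7)=336, f(8)=112, f(9)=-560, f(10)=-784; answer -784

-784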